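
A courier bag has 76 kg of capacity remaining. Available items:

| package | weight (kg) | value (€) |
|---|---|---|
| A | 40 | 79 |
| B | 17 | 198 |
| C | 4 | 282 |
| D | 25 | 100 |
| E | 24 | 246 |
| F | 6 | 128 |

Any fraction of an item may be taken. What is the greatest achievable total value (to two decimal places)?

Greedy by value/weight ratio, highest first.
Order: C (282/4=70.50) > F (128/6=21.33) > B (198/17=11.65) > E (246/24=10.25) > D (100/25=4.00) > A (79/40=1.98)
Fill: take C (4 @ 282) → take F (6 @ 128) → take B (17 @ 198) → take E (24 @ 246) → take D (25 @ 100); 76/76 used.
Total value = 954.00

954.00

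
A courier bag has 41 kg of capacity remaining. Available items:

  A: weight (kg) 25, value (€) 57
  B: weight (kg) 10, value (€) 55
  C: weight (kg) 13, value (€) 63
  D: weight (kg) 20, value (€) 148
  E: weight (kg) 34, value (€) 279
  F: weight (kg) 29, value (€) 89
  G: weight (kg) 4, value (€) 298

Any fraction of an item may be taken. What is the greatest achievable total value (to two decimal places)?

Greedy by value/weight ratio, highest first.
Order: G (298/4=74.50) > E (279/34=8.21) > D (148/20=7.40) > B (55/10=5.50) > C (63/13=4.85) > F (89/29=3.07) > A (57/25=2.28)
Fill: take G (4 @ 298) → take E (34 @ 279) → take 3/20 of D → 22.20; 41/41 used.
Total value = 599.20

599.20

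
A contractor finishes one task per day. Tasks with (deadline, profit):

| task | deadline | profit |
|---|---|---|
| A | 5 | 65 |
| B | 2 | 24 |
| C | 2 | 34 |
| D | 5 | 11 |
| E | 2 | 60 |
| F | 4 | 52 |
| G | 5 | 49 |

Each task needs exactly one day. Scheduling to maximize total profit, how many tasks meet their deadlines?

5

By profit: A(d5,65), E(d2,60), F(d4,52), G(d5,49), C(d2,34), B(d2,24), D(d5,11)
A→slot 5; E→slot 2; F→slot 4; G→slot 3; C→slot 1; B skipped; D skipped.
5 of 7 scheduled.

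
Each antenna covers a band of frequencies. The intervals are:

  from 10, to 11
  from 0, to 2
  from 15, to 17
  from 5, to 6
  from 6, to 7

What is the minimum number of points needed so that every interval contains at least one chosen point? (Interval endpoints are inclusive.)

4

Sorted: [0,2] [5,6] [6,7] [10,11] [15,17]
{[0,2]} hit by 2; {[5,6],[6,7]} hit by 6; {[10,11]} hit by 11; {[15,17]} hit by 17.
Points: 2, 6, 11, 17 (4 total).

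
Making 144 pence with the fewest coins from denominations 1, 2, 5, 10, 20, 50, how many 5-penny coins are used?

Use the largest denomination that fits, subtract, and repeat.
144 − 2×50→44 − 2×20→4 − 2×2→0
Count of 5: 0

0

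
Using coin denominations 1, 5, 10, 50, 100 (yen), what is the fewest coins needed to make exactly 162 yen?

5

Greedy: take as many of the largest coin as possible, then repeat with the remainder.
162 = 1×100 + 1×50 + 1×10 + 2×1
Total coins = 1 + 1 + 1 + 2 = 5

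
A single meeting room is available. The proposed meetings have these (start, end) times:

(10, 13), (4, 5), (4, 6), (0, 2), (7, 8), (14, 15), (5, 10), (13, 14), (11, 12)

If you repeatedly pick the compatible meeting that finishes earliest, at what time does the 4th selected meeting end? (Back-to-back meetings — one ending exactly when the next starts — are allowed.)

Sorted by end: (0,2)  (4,5)  (4,6)  (7,8)  (5,10)  (11,12)  (10,13)  (13,14)  (14,15)
take (0,2); take (4,5); skip (4,6); take (7,8); skip (5,10); take (11,12); take (13,14); take (14,15).
Selected: (0,2) (4,5) (7,8) (11,12) (13,14) (14,15)

12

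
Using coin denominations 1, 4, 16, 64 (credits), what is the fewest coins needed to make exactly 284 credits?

8

284 = 4×64 + 1×16 + 3×4
Total coins = 4 + 1 + 3 = 8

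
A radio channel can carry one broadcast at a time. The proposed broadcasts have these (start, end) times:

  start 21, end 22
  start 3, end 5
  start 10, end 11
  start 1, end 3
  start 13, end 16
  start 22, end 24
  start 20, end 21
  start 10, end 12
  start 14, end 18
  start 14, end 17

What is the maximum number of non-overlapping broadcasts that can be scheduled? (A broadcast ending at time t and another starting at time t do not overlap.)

7

Sorted by end: (1,3)  (3,5)  (10,11)  (10,12)  (13,16)  (14,17)  (14,18)  (20,21)  (21,22)  (22,24)
take (1,3); take (3,5); take (10,11); take (13,16); take (20,21); take (21,22); take (22,24).
Selected 7 broadcasts.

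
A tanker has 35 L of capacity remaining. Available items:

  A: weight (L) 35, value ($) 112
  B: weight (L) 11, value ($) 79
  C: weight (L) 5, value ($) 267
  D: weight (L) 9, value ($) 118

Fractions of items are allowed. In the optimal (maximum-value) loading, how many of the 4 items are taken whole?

Order: C (267/5=53.40) > D (118/9=13.11) > B (79/11=7.18) > A (112/35=3.20)
Fill: take C (5 @ 267) → take D (9 @ 118) → take B (11 @ 79) → take 10/35 of A → 32.00; 35/35 used.
3 item(s) taken whole; one partial (take 10/35 of A).

3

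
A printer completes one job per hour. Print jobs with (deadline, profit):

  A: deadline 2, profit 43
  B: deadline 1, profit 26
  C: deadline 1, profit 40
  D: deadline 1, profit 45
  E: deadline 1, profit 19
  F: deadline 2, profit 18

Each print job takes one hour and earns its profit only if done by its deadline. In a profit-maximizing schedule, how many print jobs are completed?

2

Take jobs in profit order; each goes to the latest open slot no later than its deadline.
Profit order: D=45 A=43 C=40 B=26 E=19 F=18
Assign: D→slot 1, A→slot 2, C skipped, B skipped, E skipped, F skipped.
Slots: [1:D] [2:A]
2 of 6 scheduled.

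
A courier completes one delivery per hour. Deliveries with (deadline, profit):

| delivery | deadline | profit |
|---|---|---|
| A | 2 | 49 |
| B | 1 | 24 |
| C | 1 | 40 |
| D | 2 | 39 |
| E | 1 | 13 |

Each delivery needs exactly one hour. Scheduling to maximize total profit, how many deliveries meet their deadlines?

2

Take jobs in profit order; each goes to the latest open slot no later than its deadline.
Profit order: A=49 C=40 D=39 B=24 E=13
Assign: A→slot 2, C→slot 1, D skipped, B skipped, E skipped.
Slots: [1:C] [2:A]
2 of 5 scheduled.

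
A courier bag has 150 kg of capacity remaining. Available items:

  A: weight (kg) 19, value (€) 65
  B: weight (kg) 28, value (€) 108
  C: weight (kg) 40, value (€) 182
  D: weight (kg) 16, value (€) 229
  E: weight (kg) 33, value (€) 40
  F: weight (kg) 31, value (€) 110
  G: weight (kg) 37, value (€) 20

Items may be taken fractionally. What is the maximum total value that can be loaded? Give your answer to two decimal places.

713.39

Sort by value per unit weight and fill in that order.
Order: D (229/16=14.31) > C (182/40=4.55) > B (108/28=3.86) > F (110/31=3.55) > A (65/19=3.42) > E (40/33=1.21) > G (20/37=0.54)
Fill: take D (16 @ 229) → take C (40 @ 182) → take B (28 @ 108) → take F (31 @ 110) → take A (19 @ 65) → take 16/33 of E → 19.39; 150/150 used.
Total value = 713.39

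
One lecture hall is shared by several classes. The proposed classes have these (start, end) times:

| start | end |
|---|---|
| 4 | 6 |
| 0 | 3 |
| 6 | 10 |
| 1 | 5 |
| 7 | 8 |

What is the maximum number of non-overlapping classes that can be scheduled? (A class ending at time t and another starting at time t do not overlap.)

3

Sort by end time and greedily take each interval whose start is ≥ the last chosen end.
Sorted by end: (0,3)  (1,5)  (4,6)  (7,8)  (6,10)
take (0,3); take (4,6); take (7,8); skip (6,10).
Selected 3 classes.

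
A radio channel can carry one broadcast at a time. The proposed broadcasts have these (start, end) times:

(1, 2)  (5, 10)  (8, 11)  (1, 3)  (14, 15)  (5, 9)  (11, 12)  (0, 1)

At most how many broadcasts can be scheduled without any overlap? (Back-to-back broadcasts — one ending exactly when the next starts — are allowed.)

Sort by end time and greedily take each interval whose start is ≥ the last chosen end.
By end time: (0,1), (1,2), (1,3), (5,9), (5,10), (8,11), (11,12), (14,15).
Pick (0,1); next start ≥ 1 → (1,2); next start ≥ 2 → (5,9); next start ≥ 9 → (11,12); next start ≥ 12 → (14,15).
Selected 5 broadcasts.

5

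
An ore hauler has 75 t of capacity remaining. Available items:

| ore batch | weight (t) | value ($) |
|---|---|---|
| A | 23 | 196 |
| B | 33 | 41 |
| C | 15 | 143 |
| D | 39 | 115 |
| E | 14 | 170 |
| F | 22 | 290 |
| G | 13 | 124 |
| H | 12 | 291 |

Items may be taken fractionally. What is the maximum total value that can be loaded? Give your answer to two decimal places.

1008.47

Ratios (sorted): H 24.25, F 13.18, E 12.14, G 9.54, C 9.53, A 8.52, D 2.95, B 1.24
take H (12 @ 291); take F (22 @ 290); take E (14 @ 170); take G (13 @ 124); take 14/15 of C → 133.47. Capacity used 75/75.
Total value = 1008.47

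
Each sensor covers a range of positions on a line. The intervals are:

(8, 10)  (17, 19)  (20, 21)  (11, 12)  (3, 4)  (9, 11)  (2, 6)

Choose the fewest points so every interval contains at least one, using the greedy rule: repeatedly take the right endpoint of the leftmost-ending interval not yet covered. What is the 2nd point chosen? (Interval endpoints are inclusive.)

Sorted: [3,4] [2,6] [8,10] [9,11] [11,12] [17,19] [20,21]
{[3,4],[2,6]} hit by 4; {[8,10],[9,11]} hit by 10; {[11,12]} hit by 12; {[17,19]} hit by 19; {[20,21]} hit by 21.
Points: 4, 10, 12, 19, 21 (5 total).

10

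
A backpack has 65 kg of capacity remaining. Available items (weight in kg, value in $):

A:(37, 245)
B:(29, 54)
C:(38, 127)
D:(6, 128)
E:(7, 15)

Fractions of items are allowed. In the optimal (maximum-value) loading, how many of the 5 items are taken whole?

2

Greedy by value/weight ratio, highest first.
Order: D (128/6=21.33) > A (245/37=6.62) > C (127/38=3.34) > E (15/7=2.14) > B (54/29=1.86)
Fill: take D (6 @ 128) → take A (37 @ 245) → take 22/38 of C → 73.53; 65/65 used.
2 item(s) taken whole; one partial (take 22/38 of C).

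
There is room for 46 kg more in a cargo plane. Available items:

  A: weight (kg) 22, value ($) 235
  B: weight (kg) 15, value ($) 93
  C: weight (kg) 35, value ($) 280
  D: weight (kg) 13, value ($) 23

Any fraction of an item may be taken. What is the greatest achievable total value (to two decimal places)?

427.00

Ratios (sorted): A 10.68, C 8.00, B 6.20, D 1.77
take A (22 @ 235); take 24/35 of C → 192.00. Capacity used 46/46.
Total value = 427.00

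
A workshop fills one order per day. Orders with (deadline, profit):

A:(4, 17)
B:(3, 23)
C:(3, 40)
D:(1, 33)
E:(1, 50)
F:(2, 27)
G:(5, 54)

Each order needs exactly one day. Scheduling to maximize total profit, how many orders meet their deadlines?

5

Profit order: G=54 E=50 C=40 D=33 F=27 B=23 A=17
Assign: G→slot 5, E→slot 1, C→slot 3, D skipped, F→slot 2, B skipped, A→slot 4.
Slots: [1:E] [2:F] [3:C] [4:A] [5:G]
5 of 7 scheduled.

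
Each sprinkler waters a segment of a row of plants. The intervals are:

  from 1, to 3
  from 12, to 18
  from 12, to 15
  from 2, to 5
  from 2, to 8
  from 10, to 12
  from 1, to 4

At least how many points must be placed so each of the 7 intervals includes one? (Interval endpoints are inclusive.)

Process intervals by earliest right end; each time one isn't hit yet, stab at its right endpoint.
Sorted: [1,3] [1,4] [2,5] [2,8] [10,12] [12,15] [12,18]
{[1,3],[1,4],[2,5],[2,8]} hit by 3; {[10,12],[12,15],[12,18]} hit by 12.
Points: 3, 12 (2 total).

2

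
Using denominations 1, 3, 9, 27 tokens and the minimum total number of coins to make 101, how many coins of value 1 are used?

101 − 3×27→20 − 2×9→2 − 2×1→0
Count of 1: 2

2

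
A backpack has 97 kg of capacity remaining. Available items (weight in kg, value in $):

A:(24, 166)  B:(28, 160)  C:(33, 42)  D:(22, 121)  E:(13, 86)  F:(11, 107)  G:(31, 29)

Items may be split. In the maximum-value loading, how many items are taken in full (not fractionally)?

4

Greedy by value/weight ratio, highest first.
Order: F (107/11=9.73) > A (166/24=6.92) > E (86/13=6.62) > B (160/28=5.71) > D (121/22=5.50) > C (42/33=1.27) > G (29/31=0.94)
Fill: take F (11 @ 107) → take A (24 @ 166) → take E (13 @ 86) → take B (28 @ 160) → take 21/22 of D → 115.50; 97/97 used.
4 item(s) taken whole; one partial (take 21/22 of D).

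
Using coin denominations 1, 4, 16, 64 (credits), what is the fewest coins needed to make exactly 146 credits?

5

146 − 2×64→18 − 1×16→2 − 2×1→0
Total coins = 2 + 1 + 2 = 5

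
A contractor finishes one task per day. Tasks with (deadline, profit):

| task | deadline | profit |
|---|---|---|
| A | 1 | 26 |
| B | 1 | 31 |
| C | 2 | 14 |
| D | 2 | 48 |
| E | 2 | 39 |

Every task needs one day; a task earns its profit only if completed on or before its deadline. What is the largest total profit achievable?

87

Sort by profit descending; place each in the latest free slot ≤ its deadline.
By profit: D(d2,48), E(d2,39), B(d1,31), A(d1,26), C(d2,14)
D→slot 2; E→slot 1; B skipped; A skipped; C skipped.
Profit = 39 + 48 = 87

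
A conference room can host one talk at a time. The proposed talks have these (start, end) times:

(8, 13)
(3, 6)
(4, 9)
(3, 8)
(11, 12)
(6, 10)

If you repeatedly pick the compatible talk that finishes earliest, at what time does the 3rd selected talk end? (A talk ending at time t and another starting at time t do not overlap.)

12

By end time: (3,6), (3,8), (4,9), (6,10), (11,12), (8,13).
Pick (3,6); next start ≥ 6 → (6,10); next start ≥ 10 → (11,12).
Selected: (3,6) (6,10) (11,12)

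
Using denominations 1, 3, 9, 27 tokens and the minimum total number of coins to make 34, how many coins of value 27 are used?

1

34 − 1×27→7 − 2×3→1 − 1×1→0
Count of 27: 1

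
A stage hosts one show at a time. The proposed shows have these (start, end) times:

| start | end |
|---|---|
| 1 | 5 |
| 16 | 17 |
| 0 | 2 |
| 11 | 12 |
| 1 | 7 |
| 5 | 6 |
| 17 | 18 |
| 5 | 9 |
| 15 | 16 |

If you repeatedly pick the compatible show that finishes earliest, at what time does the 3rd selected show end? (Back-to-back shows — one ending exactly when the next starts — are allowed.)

Greedy by earliest finish: after sorting by end time, pick each interval compatible with the last pick.
By end time: (0,2), (1,5), (5,6), (1,7), (5,9), (11,12), (15,16), (16,17), (17,18).
Pick (0,2); next start ≥ 2 → (5,6); next start ≥ 6 → (11,12); next start ≥ 12 → (15,16); next start ≥ 16 → (16,17); next start ≥ 17 → (17,18).
Selected: (0,2) (5,6) (11,12) (15,16) (16,17) (17,18)

12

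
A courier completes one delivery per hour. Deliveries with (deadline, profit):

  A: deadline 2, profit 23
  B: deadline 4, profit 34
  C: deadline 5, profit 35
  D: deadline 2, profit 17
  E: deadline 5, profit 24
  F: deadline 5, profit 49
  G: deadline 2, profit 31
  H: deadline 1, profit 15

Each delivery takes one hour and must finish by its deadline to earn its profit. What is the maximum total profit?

Sort by profit descending; place each in the latest free slot ≤ its deadline.
Profit order: F=49 C=35 B=34 G=31 E=24 A=23 D=17 H=15
Assign: F→slot 5, C→slot 4, B→slot 3, G→slot 2, E→slot 1, A skipped, D skipped, H skipped.
Slots: [1:E] [2:G] [3:B] [4:C] [5:F]
Profit = 24 + 31 + 34 + 35 + 49 = 173

173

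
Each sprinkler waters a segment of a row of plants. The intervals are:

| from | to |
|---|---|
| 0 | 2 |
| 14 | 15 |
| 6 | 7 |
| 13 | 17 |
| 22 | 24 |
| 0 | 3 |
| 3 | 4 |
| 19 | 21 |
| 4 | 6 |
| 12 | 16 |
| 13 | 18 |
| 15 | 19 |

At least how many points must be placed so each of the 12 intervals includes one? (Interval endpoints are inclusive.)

6

Process intervals by earliest right end; each time one isn't hit yet, stab at its right endpoint.
Sorted: [0,2] [0,3] [3,4] [4,6] [6,7] [14,15] [12,16] [13,17] [13,18] [15,19] [19,21] [22,24]
{[0,2],[0,3]} hit by 2; {[3,4],[4,6]} hit by 4; {[6,7]} hit by 7; {[14,15],[12,16],[13,17],[13,18],[15,19]} hit by 15; {[19,21]} hit by 21; {[22,24]} hit by 24.
Points: 2, 4, 7, 15, 21, 24 (6 total).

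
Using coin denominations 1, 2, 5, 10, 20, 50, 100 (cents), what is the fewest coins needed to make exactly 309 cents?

Use the largest denomination that fits, subtract, and repeat.
309 − 3×100→9 − 1×5→4 − 2×2→0
Total coins = 3 + 1 + 2 = 6

6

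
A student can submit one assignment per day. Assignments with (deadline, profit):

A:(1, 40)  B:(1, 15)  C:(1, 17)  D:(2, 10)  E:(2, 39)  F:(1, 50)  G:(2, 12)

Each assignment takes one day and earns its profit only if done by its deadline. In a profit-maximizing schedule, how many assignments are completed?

2

Profit order: F=50 A=40 E=39 C=17 B=15 G=12 D=10
Assign: F→slot 1, A skipped, E→slot 2, C skipped, B skipped, G skipped, D skipped.
Slots: [1:F] [2:E]
2 of 7 scheduled.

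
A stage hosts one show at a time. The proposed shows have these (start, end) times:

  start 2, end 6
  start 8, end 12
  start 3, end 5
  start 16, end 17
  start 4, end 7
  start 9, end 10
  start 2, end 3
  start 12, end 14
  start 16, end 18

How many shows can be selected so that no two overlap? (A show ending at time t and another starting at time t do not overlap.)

By end time: (2,3), (3,5), (2,6), (4,7), (9,10), (8,12), (12,14), (16,17), (16,18).
Pick (2,3); next start ≥ 3 → (3,5); next start ≥ 5 → (9,10); next start ≥ 10 → (12,14); next start ≥ 14 → (16,17).
Selected 5 shows.

5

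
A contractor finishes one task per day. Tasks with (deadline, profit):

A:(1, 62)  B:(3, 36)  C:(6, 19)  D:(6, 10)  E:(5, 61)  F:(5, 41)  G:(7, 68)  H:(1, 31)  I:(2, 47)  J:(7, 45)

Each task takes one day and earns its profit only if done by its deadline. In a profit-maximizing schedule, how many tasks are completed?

Profit order: G=68 A=62 E=61 I=47 J=45 F=41 B=36 H=31 C=19 D=10
Assign: G→slot 7, A→slot 1, E→slot 5, I→slot 2, J→slot 6, F→slot 4, B→slot 3, H skipped, C skipped, D skipped.
Slots: [1:A] [2:I] [3:B] [4:F] [5:E] [6:J] [7:G]
7 of 10 scheduled.

7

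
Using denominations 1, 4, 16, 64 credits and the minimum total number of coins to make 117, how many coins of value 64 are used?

117 = 1×64 + 3×16 + 1×4 + 1×1
Count of 64: 1

1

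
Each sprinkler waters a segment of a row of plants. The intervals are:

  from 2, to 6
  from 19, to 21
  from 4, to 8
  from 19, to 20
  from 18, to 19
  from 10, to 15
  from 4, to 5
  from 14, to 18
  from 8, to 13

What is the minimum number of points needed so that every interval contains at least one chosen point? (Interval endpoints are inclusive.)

4

By right end: [4,5]  [2,6]  [4,8]  [8,13]  [10,15]  [14,18]  [18,19]  [19,20]  [19,21]
[4,5] uncovered → point at 5; [8,13] uncovered → point at 13; [14,18] uncovered → point at 18; [19,20] uncovered → point at 20.
Points: 5, 13, 18, 20 (4 total).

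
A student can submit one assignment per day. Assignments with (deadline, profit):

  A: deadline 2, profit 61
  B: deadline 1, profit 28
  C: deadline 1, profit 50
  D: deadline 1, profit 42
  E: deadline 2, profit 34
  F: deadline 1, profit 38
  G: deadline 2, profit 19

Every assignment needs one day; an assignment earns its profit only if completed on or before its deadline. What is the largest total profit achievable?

Take jobs in profit order; each goes to the latest open slot no later than its deadline.
By profit: A(d2,61), C(d1,50), D(d1,42), F(d1,38), E(d2,34), B(d1,28), G(d2,19)
A→slot 2; C→slot 1; D skipped; F skipped; E skipped; B skipped; G skipped.
Profit = 50 + 61 = 111

111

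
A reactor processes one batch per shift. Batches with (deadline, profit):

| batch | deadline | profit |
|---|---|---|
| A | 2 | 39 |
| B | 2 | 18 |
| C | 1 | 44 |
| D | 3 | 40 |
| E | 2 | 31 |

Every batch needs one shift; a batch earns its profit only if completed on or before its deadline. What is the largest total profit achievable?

123

Profit order: C=44 D=40 A=39 E=31 B=18
Assign: C→slot 1, D→slot 3, A→slot 2, E skipped, B skipped.
Slots: [1:C] [2:A] [3:D]
Profit = 44 + 39 + 40 = 123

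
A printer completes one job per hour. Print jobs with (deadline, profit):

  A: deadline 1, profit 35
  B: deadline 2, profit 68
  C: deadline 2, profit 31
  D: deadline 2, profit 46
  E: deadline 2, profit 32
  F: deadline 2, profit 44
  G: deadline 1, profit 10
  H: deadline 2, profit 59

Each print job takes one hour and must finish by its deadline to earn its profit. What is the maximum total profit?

127

Profit order: B=68 H=59 D=46 F=44 A=35 E=32 C=31 G=10
Assign: B→slot 2, H→slot 1, D skipped, F skipped, A skipped, E skipped, C skipped, G skipped.
Slots: [1:H] [2:B]
Profit = 59 + 68 = 127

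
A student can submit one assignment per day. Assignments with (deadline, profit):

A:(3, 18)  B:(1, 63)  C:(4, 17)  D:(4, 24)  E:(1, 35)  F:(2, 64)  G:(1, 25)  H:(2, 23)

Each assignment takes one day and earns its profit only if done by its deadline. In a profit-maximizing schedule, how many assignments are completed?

4

Sort by profit descending; place each in the latest free slot ≤ its deadline.
Profit order: F=64 B=63 E=35 G=25 D=24 H=23 A=18 C=17
Assign: F→slot 2, B→slot 1, E skipped, G skipped, D→slot 4, H skipped, A→slot 3, C skipped.
Slots: [1:B] [2:F] [3:A] [4:D]
4 of 8 scheduled.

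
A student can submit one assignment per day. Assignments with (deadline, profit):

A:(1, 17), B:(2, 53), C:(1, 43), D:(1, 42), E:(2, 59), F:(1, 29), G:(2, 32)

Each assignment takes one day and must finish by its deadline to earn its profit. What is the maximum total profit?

Take jobs in profit order; each goes to the latest open slot no later than its deadline.
By profit: E(d2,59), B(d2,53), C(d1,43), D(d1,42), G(d2,32), F(d1,29), A(d1,17)
E→slot 2; B→slot 1; C skipped; D skipped; G skipped; F skipped; A skipped.
Profit = 53 + 59 = 112

112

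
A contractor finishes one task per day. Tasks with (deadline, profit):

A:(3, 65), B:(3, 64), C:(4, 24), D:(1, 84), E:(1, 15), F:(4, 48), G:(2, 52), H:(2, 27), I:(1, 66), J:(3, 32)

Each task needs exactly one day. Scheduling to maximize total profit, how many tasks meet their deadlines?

4

By profit: D(d1,84), I(d1,66), A(d3,65), B(d3,64), G(d2,52), F(d4,48), J(d3,32), H(d2,27), C(d4,24), E(d1,15)
D→slot 1; I skipped; A→slot 3; B→slot 2; G skipped; F→slot 4; J skipped; H skipped; C skipped; E skipped.
4 of 10 scheduled.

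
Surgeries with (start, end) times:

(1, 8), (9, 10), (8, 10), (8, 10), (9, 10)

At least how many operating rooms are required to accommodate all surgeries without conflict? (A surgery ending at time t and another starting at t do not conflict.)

Count concurrent intervals with a sweep; the peak is the room count.
starts: [1, 8, 8, 9, 9]
ends:   [8, 10, 10, 10, 10]
s1→1 e8→0 s8→1 s8→2 s9→3 s9→4  — peak 4.

4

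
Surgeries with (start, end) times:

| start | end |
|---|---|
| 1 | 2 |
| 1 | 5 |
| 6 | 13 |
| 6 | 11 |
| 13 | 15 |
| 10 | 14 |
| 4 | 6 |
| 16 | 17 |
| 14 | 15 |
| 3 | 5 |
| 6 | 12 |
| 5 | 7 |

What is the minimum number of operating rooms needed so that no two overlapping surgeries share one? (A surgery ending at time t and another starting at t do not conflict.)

4

The answer is the maximum number of intervals overlapping at any instant.
starts: [1, 1, 3, 4, 5, 6, 6, 6, 10, 13, 14, 16]
ends:   [2, 5, 5, 6, 7, 11, 12, 13, 14, 15, 15, 17]
s1→1 s1→2 e2→1 s3→2 s4→3 e5→2 e5→1 s5→2 e6→1 s6→2 s6→3 s6→4  — peak 4.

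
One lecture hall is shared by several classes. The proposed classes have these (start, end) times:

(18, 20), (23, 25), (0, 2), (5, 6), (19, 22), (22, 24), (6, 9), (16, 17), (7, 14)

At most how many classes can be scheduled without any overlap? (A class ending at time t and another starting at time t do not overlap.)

Order by finish time; keep every interval that doesn't clash with the previous kept one.
By end time: (0,2), (5,6), (6,9), (7,14), (16,17), (18,20), (19,22), (22,24), (23,25).
Pick (0,2); next start ≥ 2 → (5,6); next start ≥ 6 → (6,9); next start ≥ 9 → (16,17); next start ≥ 17 → (18,20); next start ≥ 20 → (22,24).
Selected 6 classes.

6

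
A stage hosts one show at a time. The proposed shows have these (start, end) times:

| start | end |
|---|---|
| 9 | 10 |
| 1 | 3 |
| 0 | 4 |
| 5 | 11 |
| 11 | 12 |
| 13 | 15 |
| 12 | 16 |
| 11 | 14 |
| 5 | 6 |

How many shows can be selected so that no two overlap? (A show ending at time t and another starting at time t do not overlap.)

5

By end time: (1,3), (0,4), (5,6), (9,10), (5,11), (11,12), (11,14), (13,15), (12,16).
Pick (1,3); next start ≥ 3 → (5,6); next start ≥ 6 → (9,10); next start ≥ 10 → (11,12); next start ≥ 12 → (13,15).
Selected 5 shows.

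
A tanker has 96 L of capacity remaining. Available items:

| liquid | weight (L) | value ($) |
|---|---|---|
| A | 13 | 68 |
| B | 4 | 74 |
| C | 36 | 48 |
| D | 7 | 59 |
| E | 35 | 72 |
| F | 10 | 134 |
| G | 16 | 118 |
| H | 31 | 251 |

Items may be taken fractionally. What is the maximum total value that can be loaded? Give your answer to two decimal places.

734.86

Order: B (74/4=18.50) > F (134/10=13.40) > D (59/7=8.43) > H (251/31=8.10) > G (118/16=7.38) > A (68/13=5.23) > E (72/35=2.06) > C (48/36=1.33)
Fill: take B (4 @ 74) → take F (10 @ 134) → take D (7 @ 59) → take H (31 @ 251) → take G (16 @ 118) → take A (13 @ 68) → take 15/35 of E → 30.86; 96/96 used.
Total value = 734.86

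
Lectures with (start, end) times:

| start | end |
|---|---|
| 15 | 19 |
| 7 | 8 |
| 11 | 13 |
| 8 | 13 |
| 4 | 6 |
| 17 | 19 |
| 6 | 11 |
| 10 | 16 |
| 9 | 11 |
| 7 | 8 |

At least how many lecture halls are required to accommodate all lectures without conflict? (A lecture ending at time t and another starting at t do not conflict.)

starts: [4, 6, 7, 7, 8, 9, 10, 11, 15, 17]
ends:   [6, 8, 8, 11, 11, 13, 13, 16, 19, 19]
s4→1 e6→0 s6→1 s7→2 s7→3 e8→2 e8→1 s8→2 s9→3 s10→4  — peak 4.

4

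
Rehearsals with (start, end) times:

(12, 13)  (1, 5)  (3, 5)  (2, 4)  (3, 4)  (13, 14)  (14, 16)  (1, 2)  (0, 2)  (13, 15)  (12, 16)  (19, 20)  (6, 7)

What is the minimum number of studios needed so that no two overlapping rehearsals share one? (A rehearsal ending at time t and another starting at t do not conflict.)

Count concurrent intervals with a sweep; the peak is the room count.
starts: [0, 1, 1, 2, 3, 3, 6, 12, 12, 13, 13, 14, 19]
ends:   [2, 2, 4, 4, 5, 5, 7, 13, 14, 15, 16, 16, 20]
s0→1 s1→2 s1→3 e2→2 e2→1 s2→2 s3→3 s3→4  — peak 4.

4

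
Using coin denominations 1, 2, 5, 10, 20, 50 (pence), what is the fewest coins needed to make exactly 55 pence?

Greedy: take as many of the largest coin as possible, then repeat with the remainder.
55 = 1×50 + 1×5
Total coins = 1 + 1 = 2

2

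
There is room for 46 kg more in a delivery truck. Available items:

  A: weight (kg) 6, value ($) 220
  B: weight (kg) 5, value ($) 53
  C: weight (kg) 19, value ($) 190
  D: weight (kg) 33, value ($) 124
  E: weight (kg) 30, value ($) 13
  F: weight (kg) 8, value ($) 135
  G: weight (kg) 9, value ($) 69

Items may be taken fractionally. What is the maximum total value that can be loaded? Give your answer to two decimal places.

659.33

Greedy by value/weight ratio, highest first.
Order: A (220/6=36.67) > F (135/8=16.88) > B (53/5=10.60) > C (190/19=10.00) > G (69/9=7.67) > D (124/33=3.76) > E (13/30=0.43)
Fill: take A (6 @ 220) → take F (8 @ 135) → take B (5 @ 53) → take C (19 @ 190) → take 8/9 of G → 61.33; 46/46 used.
Total value = 659.33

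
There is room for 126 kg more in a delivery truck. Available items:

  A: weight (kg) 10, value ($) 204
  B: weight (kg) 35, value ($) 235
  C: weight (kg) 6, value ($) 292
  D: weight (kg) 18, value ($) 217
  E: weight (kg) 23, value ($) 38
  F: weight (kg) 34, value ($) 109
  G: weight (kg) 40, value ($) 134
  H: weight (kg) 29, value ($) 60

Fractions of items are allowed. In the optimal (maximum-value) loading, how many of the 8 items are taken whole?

5

Sort by value per unit weight and fill in that order.
Order: C (292/6=48.67) > A (204/10=20.40) > D (217/18=12.06) > B (235/35=6.71) > G (134/40=3.35) > F (109/34=3.21) > H (60/29=2.07) > E (38/23=1.65)
Fill: take C (6 @ 292) → take A (10 @ 204) → take D (18 @ 217) → take B (35 @ 235) → take G (40 @ 134) → take 17/34 of F → 54.50; 126/126 used.
5 item(s) taken whole; one partial (take 17/34 of F).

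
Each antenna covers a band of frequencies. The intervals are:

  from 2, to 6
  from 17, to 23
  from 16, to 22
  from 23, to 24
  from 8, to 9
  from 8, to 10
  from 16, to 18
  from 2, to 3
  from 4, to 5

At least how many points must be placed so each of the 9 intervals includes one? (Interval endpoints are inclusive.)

Sort by right endpoint; whenever an interval is uncovered, place a point at its right end.
Sorted: [2,3] [4,5] [2,6] [8,9] [8,10] [16,18] [16,22] [17,23] [23,24]
{[2,3]} hit by 3; {[4,5],[2,6]} hit by 5; {[8,9],[8,10]} hit by 9; {[16,18],[16,22],[17,23]} hit by 18; {[23,24]} hit by 24.
Points: 3, 5, 9, 18, 24 (5 total).

5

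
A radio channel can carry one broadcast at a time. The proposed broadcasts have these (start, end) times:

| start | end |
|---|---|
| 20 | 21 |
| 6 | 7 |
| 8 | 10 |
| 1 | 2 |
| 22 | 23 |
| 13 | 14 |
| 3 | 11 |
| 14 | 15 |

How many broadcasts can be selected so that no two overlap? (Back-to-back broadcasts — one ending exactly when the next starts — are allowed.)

7

Greedy by earliest finish: after sorting by end time, pick each interval compatible with the last pick.
By end time: (1,2), (6,7), (8,10), (3,11), (13,14), (14,15), (20,21), (22,23).
Pick (1,2); next start ≥ 2 → (6,7); next start ≥ 7 → (8,10); next start ≥ 10 → (13,14); next start ≥ 14 → (14,15); next start ≥ 15 → (20,21); next start ≥ 21 → (22,23).
Selected 7 broadcasts.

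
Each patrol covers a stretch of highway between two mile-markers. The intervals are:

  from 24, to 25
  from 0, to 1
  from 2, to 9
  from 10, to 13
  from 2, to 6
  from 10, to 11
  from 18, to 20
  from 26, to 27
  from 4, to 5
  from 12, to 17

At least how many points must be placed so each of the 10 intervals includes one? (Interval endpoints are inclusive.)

7

By right end: [0,1]  [4,5]  [2,6]  [2,9]  [10,11]  [10,13]  [12,17]  [18,20]  [24,25]  [26,27]
[0,1] uncovered → point at 1; [4,5] uncovered → point at 5; [10,11] uncovered → point at 11; [12,17] uncovered → point at 17; [18,20] uncovered → point at 20; [24,25] uncovered → point at 25; [26,27] uncovered → point at 27.
Points: 1, 5, 11, 17, 20, 25, 27 (7 total).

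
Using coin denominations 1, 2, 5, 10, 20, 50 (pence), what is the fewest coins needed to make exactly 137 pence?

6

Greedy: take as many of the largest coin as possible, then repeat with the remainder.
137 = 2×50 + 1×20 + 1×10 + 1×5 + 1×2
Total coins = 2 + 1 + 1 + 1 + 1 = 6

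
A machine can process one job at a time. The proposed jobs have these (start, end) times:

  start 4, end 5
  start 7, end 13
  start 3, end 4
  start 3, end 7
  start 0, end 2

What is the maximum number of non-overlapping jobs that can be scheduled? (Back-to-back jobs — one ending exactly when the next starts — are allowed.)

Greedy by earliest finish: after sorting by end time, pick each interval compatible with the last pick.
Sorted by end: (0,2)  (3,4)  (4,5)  (3,7)  (7,13)
take (0,2); take (3,4); take (4,5); take (7,13).
Selected 4 jobs.

4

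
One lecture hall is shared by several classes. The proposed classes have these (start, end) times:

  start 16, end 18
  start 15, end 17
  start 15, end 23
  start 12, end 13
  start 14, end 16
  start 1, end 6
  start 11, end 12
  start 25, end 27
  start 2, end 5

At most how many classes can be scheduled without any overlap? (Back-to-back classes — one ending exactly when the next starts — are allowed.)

6

Order by finish time; keep every interval that doesn't clash with the previous kept one.
Sorted by end: (2,5)  (1,6)  (11,12)  (12,13)  (14,16)  (15,17)  (16,18)  (15,23)  (25,27)
take (2,5); skip (1,6); take (11,12); take (12,13); take (14,16); take (16,18); take (25,27).
Selected 6 classes.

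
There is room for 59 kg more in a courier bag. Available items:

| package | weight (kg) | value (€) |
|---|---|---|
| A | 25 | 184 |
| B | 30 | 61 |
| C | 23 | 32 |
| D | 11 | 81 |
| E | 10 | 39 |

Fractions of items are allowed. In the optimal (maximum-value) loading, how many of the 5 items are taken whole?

Sort by value per unit weight and fill in that order.
Ratios (sorted): D 7.36, A 7.36, E 3.90, B 2.03, C 1.39
take D (11 @ 81); take A (25 @ 184); take E (10 @ 39); take 13/30 of B → 26.43. Capacity used 59/59.
3 item(s) taken whole; one partial (take 13/30 of B).

3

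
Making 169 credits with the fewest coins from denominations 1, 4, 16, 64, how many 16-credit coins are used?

Use the largest denomination that fits, subtract, and repeat.
169 − 2×64→41 − 2×16→9 − 2×4→1 − 1×1→0
Count of 16: 2

2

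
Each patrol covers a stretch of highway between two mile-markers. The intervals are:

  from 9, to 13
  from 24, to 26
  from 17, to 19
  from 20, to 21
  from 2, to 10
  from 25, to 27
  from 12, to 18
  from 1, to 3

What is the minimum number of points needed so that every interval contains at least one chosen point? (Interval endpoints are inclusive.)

5

By right end: [1,3]  [2,10]  [9,13]  [12,18]  [17,19]  [20,21]  [24,26]  [25,27]
[1,3] uncovered → point at 3; [9,13] uncovered → point at 13; [17,19] uncovered → point at 19; [20,21] uncovered → point at 21; [24,26] uncovered → point at 26.
Points: 3, 13, 19, 21, 26 (5 total).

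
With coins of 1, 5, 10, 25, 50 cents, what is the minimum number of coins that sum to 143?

8

Greedy: take as many of the largest coin as possible, then repeat with the remainder.
143 − 2×50→43 − 1×25→18 − 1×10→8 − 1×5→3 − 3×1→0
Total coins = 2 + 1 + 1 + 1 + 3 = 8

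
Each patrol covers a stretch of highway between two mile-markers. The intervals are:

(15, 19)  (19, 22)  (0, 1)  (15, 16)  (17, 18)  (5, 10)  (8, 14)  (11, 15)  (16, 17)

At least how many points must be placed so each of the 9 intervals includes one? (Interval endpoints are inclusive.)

5

Sort by right endpoint; whenever an interval is uncovered, place a point at its right end.
Sorted: [0,1] [5,10] [8,14] [11,15] [15,16] [16,17] [17,18] [15,19] [19,22]
{[0,1]} hit by 1; {[5,10],[8,14]} hit by 10; {[11,15],[15,16]} hit by 15; {[16,17],[17,18],[15,19]} hit by 17; {[19,22]} hit by 22.
Points: 1, 10, 15, 17, 22 (5 total).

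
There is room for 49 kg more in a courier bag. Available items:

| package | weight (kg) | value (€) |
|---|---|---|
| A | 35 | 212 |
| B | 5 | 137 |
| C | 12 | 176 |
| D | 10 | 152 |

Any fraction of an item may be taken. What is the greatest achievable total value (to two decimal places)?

Greedy by value/weight ratio, highest first.
Order: B (137/5=27.40) > D (152/10=15.20) > C (176/12=14.67) > A (212/35=6.06)
Fill: take B (5 @ 137) → take D (10 @ 152) → take C (12 @ 176) → take 22/35 of A → 133.26; 49/49 used.
Total value = 598.26

598.26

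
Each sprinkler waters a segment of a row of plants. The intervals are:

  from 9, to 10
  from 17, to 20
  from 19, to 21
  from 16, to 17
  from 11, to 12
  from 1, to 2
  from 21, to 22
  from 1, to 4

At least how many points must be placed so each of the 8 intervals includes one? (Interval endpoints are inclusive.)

Process intervals by earliest right end; each time one isn't hit yet, stab at its right endpoint.
Sorted: [1,2] [1,4] [9,10] [11,12] [16,17] [17,20] [19,21] [21,22]
{[1,2],[1,4]} hit by 2; {[9,10]} hit by 10; {[11,12]} hit by 12; {[16,17],[17,20]} hit by 17; {[19,21],[21,22]} hit by 21.
Points: 2, 10, 12, 17, 21 (5 total).

5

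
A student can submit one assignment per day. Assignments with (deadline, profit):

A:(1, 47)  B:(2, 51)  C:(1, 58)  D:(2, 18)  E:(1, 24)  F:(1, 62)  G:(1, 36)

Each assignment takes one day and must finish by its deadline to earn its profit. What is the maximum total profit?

Take jobs in profit order; each goes to the latest open slot no later than its deadline.
By profit: F(d1,62), C(d1,58), B(d2,51), A(d1,47), G(d1,36), E(d1,24), D(d2,18)
F→slot 1; C skipped; B→slot 2; A skipped; G skipped; E skipped; D skipped.
Profit = 62 + 51 = 113

113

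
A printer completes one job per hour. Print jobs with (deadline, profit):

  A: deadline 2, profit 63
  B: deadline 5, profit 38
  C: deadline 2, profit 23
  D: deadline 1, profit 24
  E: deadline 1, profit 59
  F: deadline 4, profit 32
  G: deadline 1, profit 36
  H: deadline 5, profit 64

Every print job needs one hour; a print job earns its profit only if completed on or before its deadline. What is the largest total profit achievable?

256

Sort by profit descending; place each in the latest free slot ≤ its deadline.
Profit order: H=64 A=63 E=59 B=38 G=36 F=32 D=24 C=23
Assign: H→slot 5, A→slot 2, E→slot 1, B→slot 4, G skipped, F→slot 3, D skipped, C skipped.
Slots: [1:E] [2:A] [3:F] [4:B] [5:H]
Profit = 59 + 63 + 32 + 38 + 64 = 256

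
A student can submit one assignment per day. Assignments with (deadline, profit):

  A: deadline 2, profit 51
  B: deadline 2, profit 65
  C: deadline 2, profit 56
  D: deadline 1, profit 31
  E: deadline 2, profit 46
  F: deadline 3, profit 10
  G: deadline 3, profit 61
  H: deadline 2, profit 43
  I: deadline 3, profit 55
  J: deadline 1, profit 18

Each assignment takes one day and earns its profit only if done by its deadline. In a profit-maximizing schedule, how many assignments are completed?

By profit: B(d2,65), G(d3,61), C(d2,56), I(d3,55), A(d2,51), E(d2,46), H(d2,43), D(d1,31), J(d1,18), F(d3,10)
B→slot 2; G→slot 3; C→slot 1; I skipped; A skipped; E skipped; H skipped; D skipped; J skipped; F skipped.
3 of 10 scheduled.

3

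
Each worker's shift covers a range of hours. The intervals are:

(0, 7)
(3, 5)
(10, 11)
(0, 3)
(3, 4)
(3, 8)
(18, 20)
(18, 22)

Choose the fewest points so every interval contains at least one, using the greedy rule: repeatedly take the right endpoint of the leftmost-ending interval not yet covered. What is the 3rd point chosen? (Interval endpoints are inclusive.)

20

Process intervals by earliest right end; each time one isn't hit yet, stab at its right endpoint.
Sorted: [0,3] [3,4] [3,5] [0,7] [3,8] [10,11] [18,20] [18,22]
{[0,3],[3,4],[3,5],[0,7],[3,8]} hit by 3; {[10,11]} hit by 11; {[18,20],[18,22]} hit by 20.
Points: 3, 11, 20 (3 total).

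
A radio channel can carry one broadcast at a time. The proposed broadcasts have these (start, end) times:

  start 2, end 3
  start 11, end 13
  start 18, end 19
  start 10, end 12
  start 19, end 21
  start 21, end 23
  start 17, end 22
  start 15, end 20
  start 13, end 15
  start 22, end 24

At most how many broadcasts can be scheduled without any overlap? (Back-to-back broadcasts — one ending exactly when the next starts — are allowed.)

6

Sorted by end: (2,3)  (10,12)  (11,13)  (13,15)  (18,19)  (15,20)  (19,21)  (17,22)  (21,23)  (22,24)
take (2,3); take (10,12); take (13,15); take (18,19); take (19,21); take (21,23).
Selected 6 broadcasts.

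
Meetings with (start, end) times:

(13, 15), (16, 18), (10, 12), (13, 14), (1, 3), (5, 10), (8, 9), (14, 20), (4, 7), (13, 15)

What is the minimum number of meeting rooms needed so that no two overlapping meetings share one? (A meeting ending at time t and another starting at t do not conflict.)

3

starts: [1, 4, 5, 8, 10, 13, 13, 13, 14, 16]
ends:   [3, 7, 9, 10, 12, 14, 15, 15, 18, 20]
s1→1 e3→0 s4→1 s5→2 e7→1 s8→2 e9→1 e10→0 s10→1 e12→0 s13→1 s13→2 s13→3  — peak 3.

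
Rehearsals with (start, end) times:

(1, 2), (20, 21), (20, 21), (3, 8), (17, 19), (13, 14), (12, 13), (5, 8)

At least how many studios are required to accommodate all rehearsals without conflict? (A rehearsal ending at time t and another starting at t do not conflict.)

The answer is the maximum number of intervals overlapping at any instant.
Events (time:±→running): 1:+→1 2:-→0 3:+→1 5:+→2 … peak 2.

2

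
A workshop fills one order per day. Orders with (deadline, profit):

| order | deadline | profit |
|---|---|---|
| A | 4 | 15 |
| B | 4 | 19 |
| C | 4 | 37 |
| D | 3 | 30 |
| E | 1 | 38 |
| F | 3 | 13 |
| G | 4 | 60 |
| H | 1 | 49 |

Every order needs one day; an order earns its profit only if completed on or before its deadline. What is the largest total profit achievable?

176

By profit: G(d4,60), H(d1,49), E(d1,38), C(d4,37), D(d3,30), B(d4,19), A(d4,15), F(d3,13)
G→slot 4; H→slot 1; E skipped; C→slot 3; D→slot 2; B skipped; A skipped; F skipped.
Profit = 49 + 30 + 37 + 60 = 176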